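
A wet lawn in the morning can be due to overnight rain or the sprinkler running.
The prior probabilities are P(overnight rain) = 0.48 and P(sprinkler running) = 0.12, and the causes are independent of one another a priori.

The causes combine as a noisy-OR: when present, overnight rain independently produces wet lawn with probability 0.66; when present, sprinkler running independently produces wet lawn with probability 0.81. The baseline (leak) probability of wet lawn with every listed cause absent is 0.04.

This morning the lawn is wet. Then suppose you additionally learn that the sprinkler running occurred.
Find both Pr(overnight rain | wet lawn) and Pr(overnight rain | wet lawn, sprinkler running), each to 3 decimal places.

Pr(overnight rain | wet lawn) ≈ 0.830; Pr(overnight rain | wet lawn, sprinkler running) ≈ 0.514

Under noisy-OR, P(wet lawn | causes) = 1 − (1−0.04)·∏(1−qᵢ) over the active causes.
Enumerate the 4 (overnight rain, sprinkler running) configurations and weight by the priors:
  P(wet lawn) = 0.04×0.52×0.88 + 0.8176×0.52×0.12 + 0.6736×0.48×0.88 + 0.937984×0.48×0.12
        = 0.018304 + 0.051018 + 0.284529 + 0.054028 = 0.407879
The terms with overnight rain present sum to 0.338557, so
  P(overnight rain | wet lawn) = 0.338557 / 0.407879 ≈ 0.830

Now also conditioning on sprinkler running=true:
P(wet lawn | sprinkler running) = 0.8176·0.52 + 0.937984·0.48 = 0.425152 + 0.450232 = 0.875384
The overnight rain-present share is 0.937984·0.48 = 0.450232.
P(overnight rain | wet lawn, sprinkler running) = 0.450232 / 0.875384 ≈ 0.514
This is intercausal reasoning (explaining away): once sprinkler running accounts for the wet lawn, overnight rain becomes less likely.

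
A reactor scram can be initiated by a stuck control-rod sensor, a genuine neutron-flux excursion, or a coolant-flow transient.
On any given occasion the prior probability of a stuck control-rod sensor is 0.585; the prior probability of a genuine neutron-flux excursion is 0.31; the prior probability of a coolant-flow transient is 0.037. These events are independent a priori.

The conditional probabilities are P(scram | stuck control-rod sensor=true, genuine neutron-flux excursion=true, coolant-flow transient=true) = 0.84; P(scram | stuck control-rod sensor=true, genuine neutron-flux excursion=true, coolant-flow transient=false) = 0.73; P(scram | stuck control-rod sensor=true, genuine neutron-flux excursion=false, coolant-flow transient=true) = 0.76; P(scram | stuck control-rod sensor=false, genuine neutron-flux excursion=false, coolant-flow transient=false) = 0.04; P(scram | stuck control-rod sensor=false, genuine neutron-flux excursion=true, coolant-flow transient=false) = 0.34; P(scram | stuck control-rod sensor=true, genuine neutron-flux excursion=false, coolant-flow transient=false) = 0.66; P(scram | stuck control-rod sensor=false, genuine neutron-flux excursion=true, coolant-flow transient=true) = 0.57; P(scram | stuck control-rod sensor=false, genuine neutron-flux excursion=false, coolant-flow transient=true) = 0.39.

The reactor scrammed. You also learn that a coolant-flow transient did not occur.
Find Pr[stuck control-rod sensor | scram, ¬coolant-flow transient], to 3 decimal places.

Sum P(scram|·) weighted by the priors over the 4 (stuck control-rod sensor, genuine neutron-flux excursion) configurations:
  P(scram | ¬coolant-flow transient) = 0.04*0.415*0.69 + 0.34*0.415*0.31 + 0.66*0.585*0.69 + 0.73*0.585*0.31
        = 0.011454 + 0.043741 + 0.266409 + 0.132385 = 0.453989
The terms with stuck control-rod sensor present sum to 0.398794, so
  P(stuck control-rod sensor | scram, ¬coolant-flow transient) = 0.398794 / 0.453989 ≈ 0.878

Pr[stuck control-rod sensor | scram, ¬coolant-flow transient] ≈ 0.878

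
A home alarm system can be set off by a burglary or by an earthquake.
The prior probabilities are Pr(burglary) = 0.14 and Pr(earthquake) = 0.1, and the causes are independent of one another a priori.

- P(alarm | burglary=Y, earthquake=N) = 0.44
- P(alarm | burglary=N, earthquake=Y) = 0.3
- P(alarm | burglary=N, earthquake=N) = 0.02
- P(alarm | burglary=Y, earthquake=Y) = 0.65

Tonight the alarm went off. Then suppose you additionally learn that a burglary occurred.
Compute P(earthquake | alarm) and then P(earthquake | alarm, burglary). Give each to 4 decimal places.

For the numerator, keep only earthquake=true terms: 0.025800 + 0.009100 = 0.034900
Denominator P(alarm): 0.02×0.86×0.9 + 0.3×0.86×0.1 + 0.44×0.14×0.9 + 0.65×0.14×0.1 = 0.105820
Posterior = 0.034900 / 0.105820 ≈ 0.3298

Now also conditioning on burglary=true:
P(alarm | burglary) = 0.44×0.9 + 0.65×0.1 = 0.396000 + 0.065000 = 0.461000
The earthquake-present share is 0.65×0.1 = 0.065000.
Hence the posterior is 0.065000/0.461000 ≈ 0.1410.
— burglary explains away the evidence for earthquake.

P(earthquake | alarm) ≈ 0.3298; P(earthquake | alarm, burglary) ≈ 0.1410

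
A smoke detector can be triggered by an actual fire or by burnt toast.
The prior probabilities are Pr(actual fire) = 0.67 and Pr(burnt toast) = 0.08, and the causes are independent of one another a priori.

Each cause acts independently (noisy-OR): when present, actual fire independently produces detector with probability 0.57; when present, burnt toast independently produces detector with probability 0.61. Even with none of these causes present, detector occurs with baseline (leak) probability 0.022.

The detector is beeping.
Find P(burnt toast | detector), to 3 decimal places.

Under noisy-OR, P(detector | causes) = 1 − (1−0.022)·∏(1−qᵢ) over the active causes.
By total probability over the 4 (actual fire, burnt toast) configurations:
  P(detector) = 0.022·0.33·0.92 + 0.61858·0.33·0.08 + 0.57946·0.67·0.92 + 0.835989·0.67·0.08
        = 0.006679 + 0.016331 + 0.357179 + 0.044809 = 0.424998
Keeping only the burnt toast-present terms gives 0.061140, so
  P(burnt toast | detector) = 0.061140 / 0.424998 ≈ 0.144

P(burnt toast | detector) ≈ 0.144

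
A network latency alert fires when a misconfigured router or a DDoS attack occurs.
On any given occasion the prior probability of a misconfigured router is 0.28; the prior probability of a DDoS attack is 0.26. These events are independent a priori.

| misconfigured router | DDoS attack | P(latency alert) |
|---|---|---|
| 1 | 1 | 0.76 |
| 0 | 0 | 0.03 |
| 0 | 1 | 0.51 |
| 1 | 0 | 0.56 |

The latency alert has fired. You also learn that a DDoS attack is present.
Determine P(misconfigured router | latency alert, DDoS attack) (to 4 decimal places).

P(misconfigured router | latency alert, DDoS attack) ≈ 0.3669

By total probability over both values of misconfigured router:
  P(latency alert | DDoS attack) = 0.51×0.72 + 0.76×0.28
        = 0.367200 + 0.212800 = 0.580000
The terms with misconfigured router present sum to 0.212800, so
  P(misconfigured router | latency alert, DDoS attack) = 0.212800 / 0.580000 ≈ 0.3669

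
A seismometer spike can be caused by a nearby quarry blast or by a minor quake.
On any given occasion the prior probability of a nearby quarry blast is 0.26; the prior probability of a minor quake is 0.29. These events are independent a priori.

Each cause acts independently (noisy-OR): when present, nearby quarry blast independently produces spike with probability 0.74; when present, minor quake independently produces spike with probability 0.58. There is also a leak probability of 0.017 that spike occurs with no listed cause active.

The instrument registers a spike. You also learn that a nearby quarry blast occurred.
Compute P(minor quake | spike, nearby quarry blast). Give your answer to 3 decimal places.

P(minor quake | spike, nearby quarry blast) ≈ 0.329

Under noisy-OR, P(spike | causes) = 1 − (1−0.017)·∏(1−qᵢ) over the active causes.
P(spike | nearby quarry blast) = 0.74442·0.71 + 0.892656·0.29 = 0.528538 + 0.258870 = 0.787408
Restricting to configurations with minor quake present: 0.892656·0.29 = 0.258870.
So P(minor quake | spike, nearby quarry blast) = 0.258870/0.787408 ≈ 0.329.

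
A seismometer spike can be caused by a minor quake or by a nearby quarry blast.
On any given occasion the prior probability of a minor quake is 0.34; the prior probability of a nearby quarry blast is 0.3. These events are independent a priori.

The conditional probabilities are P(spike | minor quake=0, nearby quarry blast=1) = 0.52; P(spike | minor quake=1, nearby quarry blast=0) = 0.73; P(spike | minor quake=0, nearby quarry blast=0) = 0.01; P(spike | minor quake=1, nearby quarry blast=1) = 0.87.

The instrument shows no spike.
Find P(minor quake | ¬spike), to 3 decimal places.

Sum P(¬spike|·) weighted by the priors over the 4 (minor quake, nearby quarry blast) configurations:
  P(¬spike) = 0.99*0.66*0.7 + 0.48*0.66*0.3 + 0.27*0.34*0.7 + 0.13*0.34*0.3
        = 0.457380 + 0.095040 + 0.064260 + 0.013260 = 0.629940
Keeping only the minor quake-present terms gives 0.077520, so
  P(minor quake | ¬spike) = 0.077520 / 0.629940 ≈ 0.123

P(minor quake | ¬spike) ≈ 0.123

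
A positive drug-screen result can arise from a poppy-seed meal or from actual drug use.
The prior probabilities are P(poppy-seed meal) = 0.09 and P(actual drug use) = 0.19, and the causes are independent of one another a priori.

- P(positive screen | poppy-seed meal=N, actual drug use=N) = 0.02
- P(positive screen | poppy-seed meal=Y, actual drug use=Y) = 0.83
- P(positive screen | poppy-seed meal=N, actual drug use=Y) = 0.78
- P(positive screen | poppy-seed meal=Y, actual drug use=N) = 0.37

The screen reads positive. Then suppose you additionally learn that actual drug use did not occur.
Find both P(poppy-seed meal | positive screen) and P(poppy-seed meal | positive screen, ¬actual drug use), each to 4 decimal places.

P(poppy-seed meal | positive screen) ≈ 0.2158; P(poppy-seed meal | positive screen, ¬actual drug use) ≈ 0.6466

By total probability over the 4 (poppy-seed meal, actual drug use) configurations:
  P(positive screen) = 0.02*0.91*0.81 + 0.78*0.91*0.19 + 0.37*0.09*0.81 + 0.83*0.09*0.19
        = 0.014742 + 0.134862 + 0.026973 + 0.014193 = 0.190770
The terms with poppy-seed meal present sum to 0.041166, so
  P(poppy-seed meal | positive screen) = 0.041166 / 0.190770 ≈ 0.2158

Now condition on the additional information:
By total probability over both values of poppy-seed meal:
  P(positive screen | ¬actual drug use) = 0.02×0.91 + 0.37×0.09
        = 0.018200 + 0.033300 = 0.051500
Keeping only the poppy-seed meal-present terms gives 0.033300, so
  P(poppy-seed meal | positive screen, ¬actual drug use) = 0.033300 / 0.051500 ≈ 0.6466
Ruling out actual drug use raises the posterior on poppy-seed meal — the flip side of explaining away.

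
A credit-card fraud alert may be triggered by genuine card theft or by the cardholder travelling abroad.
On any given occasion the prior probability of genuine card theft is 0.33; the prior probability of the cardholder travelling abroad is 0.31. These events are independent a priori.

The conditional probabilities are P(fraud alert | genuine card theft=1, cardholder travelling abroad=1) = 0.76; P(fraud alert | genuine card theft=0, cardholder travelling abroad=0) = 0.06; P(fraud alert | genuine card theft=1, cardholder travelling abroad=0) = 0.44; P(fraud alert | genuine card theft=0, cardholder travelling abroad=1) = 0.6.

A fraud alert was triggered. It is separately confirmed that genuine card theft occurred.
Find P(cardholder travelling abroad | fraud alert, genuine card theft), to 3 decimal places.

For the numerator, keep only cardholder travelling abroad=true terms: 0.76*0.31 = 0.235600
Denominator P(fraud alert | genuine card theft): 0.44*0.69 + 0.76*0.31 = 0.539200
Posterior = 0.235600 / 0.539200 ≈ 0.437

P(cardholder travelling abroad | fraud alert, genuine card theft) ≈ 0.437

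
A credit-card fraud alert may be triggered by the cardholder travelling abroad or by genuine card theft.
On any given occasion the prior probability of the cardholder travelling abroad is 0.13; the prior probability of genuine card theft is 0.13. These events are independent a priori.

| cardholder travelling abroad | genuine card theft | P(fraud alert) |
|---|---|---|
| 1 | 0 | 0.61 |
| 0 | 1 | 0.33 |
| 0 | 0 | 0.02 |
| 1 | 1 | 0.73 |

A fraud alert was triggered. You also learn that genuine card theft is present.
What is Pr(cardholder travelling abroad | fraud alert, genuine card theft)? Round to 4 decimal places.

Numerator (weight on configurations with cardholder travelling abroad): 0.73×0.13 = 0.094900
The normalizing constant is 0.33×0.87 + 0.73×0.13 = 0.382000
P(cardholder travelling abroad | fraud alert, genuine card theft) = 0.094900/0.382000 ≈ 0.2484

Pr(cardholder travelling abroad | fraud alert, genuine card theft) ≈ 0.2484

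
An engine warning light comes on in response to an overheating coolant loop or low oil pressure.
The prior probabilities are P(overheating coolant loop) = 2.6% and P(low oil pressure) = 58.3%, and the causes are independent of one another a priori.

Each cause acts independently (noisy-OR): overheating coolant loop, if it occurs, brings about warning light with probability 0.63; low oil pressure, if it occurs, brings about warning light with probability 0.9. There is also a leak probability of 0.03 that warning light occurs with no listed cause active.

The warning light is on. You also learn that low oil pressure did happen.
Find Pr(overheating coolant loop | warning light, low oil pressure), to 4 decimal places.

Under noisy-OR, P(warning light | causes) = 1 − (1−0.03)·∏(1−qᵢ) over the active causes.
Sum P(warning light|·) weighted by the priors over both values of overheating coolant loop:
  P(warning light | low oil pressure) = 0.903×0.974 + 0.96411×0.026
        = 0.879522 + 0.025067 = 0.904589
Keeping only the overheating coolant loop-present terms gives 0.025067, so
  P(overheating coolant loop | warning light, low oil pressure) = 0.025067 / 0.904589 ≈ 0.0277

Pr(overheating coolant loop | warning light, low oil pressure) ≈ 0.0277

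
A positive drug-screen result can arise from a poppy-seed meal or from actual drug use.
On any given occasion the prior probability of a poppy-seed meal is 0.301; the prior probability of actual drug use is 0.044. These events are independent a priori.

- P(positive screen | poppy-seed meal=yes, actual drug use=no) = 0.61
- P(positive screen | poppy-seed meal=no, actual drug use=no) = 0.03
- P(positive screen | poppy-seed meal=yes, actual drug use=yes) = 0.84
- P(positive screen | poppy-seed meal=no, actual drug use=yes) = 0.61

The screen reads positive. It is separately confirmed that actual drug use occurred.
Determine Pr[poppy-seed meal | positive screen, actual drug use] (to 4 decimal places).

Pr[poppy-seed meal | positive screen, actual drug use] ≈ 0.3722

Sum P(positive screen|·) weighted by the priors over both values of poppy-seed meal:
  P(positive screen | actual drug use) = 0.61×0.699 + 0.84×0.301
        = 0.426390 + 0.252840 = 0.679230
Keeping only the poppy-seed meal-present terms gives 0.252840, so
  P(poppy-seed meal | positive screen, actual drug use) = 0.252840 / 0.679230 ≈ 0.3722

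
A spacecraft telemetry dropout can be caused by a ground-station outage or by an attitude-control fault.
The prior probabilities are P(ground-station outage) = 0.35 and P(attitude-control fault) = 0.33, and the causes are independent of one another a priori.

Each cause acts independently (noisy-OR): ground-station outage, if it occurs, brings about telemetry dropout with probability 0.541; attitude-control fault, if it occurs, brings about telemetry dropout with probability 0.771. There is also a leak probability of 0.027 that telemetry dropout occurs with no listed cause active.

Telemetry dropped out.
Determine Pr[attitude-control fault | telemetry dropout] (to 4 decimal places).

Pr[attitude-control fault | telemetry dropout] ≈ 0.6564

Under noisy-OR, P(telemetry dropout | causes) = 1 − (1−0.027)·∏(1−qᵢ) over the active causes.
Enumerate the 4 (ground-station outage, attitude-control fault) configurations and weight by the priors:
  P(telemetry dropout) = 0.027·0.65·0.67 + 0.777183·0.65·0.33 + 0.553393·0.35·0.67 + 0.897727·0.35·0.33
        = 0.011758 + 0.166706 + 0.129771 + 0.103687 = 0.411922
Keeping only the attitude-control fault-present terms gives 0.270393, so
  P(attitude-control fault | telemetry dropout) = 0.270393 / 0.411922 ≈ 0.6564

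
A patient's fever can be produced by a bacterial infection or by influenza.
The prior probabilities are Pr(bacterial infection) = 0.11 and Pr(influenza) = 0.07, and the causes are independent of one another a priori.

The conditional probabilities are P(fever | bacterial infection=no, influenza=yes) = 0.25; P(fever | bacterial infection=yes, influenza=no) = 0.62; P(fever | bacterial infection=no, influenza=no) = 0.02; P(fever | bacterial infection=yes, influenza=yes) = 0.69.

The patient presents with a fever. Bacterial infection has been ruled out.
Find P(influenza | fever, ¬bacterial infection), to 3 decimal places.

P(influenza | fever, ¬bacterial infection) ≈ 0.485

P(fever | ¬bacterial infection) = 0.02·0.93 + 0.25·0.07 = 0.018600 + 0.017500 = 0.036100
Of this, 0.017500 comes from 0.25·0.07 (the influenza=true cases).
Hence the posterior is 0.017500/0.036100 ≈ 0.485.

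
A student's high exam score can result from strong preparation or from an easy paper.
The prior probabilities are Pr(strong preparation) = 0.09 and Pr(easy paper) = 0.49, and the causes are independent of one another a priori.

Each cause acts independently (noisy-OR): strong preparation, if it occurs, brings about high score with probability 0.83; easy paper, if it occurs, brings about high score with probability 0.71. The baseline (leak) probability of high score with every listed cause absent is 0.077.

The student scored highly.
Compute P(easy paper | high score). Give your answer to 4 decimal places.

P(easy paper | high score) ≈ 0.8320

Under noisy-OR, P(high score | causes) = 1 − (1−0.077)·∏(1−qᵢ) over the active causes.
By total probability over the 4 (strong preparation, easy paper) configurations:
  P(high score) = 0.077×0.91×0.51 + 0.73233×0.91×0.49 + 0.84309×0.09×0.51 + 0.954496×0.09×0.49
        = 0.035736 + 0.326546 + 0.038698 + 0.042093 = 0.443073
The terms with easy paper present sum to 0.368639, so
  P(easy paper | high score) = 0.368639 / 0.443073 ≈ 0.8320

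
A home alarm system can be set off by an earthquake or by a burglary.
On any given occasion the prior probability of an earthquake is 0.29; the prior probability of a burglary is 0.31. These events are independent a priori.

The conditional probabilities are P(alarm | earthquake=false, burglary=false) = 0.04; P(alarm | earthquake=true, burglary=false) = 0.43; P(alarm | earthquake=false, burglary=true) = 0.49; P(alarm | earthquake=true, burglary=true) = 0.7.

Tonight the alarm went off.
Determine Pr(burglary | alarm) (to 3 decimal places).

Pr(burglary | alarm) ≈ 0.618

By total probability over the 4 (earthquake, burglary) configurations:
  P(alarm) = 0.04·0.71·0.69 + 0.49·0.71·0.31 + 0.43·0.29·0.69 + 0.7·0.29·0.31
        = 0.019596 + 0.107849 + 0.086043 + 0.062930 = 0.276418
Keeping only the burglary-present terms gives 0.170779, so
  P(burglary | alarm) = 0.170779 / 0.276418 ≈ 0.618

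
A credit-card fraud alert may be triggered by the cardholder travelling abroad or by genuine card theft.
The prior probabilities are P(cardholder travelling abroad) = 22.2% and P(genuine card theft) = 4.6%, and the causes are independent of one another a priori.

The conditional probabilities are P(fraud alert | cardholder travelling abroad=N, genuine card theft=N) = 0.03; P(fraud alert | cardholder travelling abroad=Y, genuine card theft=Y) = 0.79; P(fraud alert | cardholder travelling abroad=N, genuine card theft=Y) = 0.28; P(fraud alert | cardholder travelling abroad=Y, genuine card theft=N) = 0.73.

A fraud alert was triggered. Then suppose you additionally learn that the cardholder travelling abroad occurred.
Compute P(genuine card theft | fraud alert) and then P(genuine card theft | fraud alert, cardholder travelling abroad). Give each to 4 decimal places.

P(genuine card theft | fraud alert) ≈ 0.0928; P(genuine card theft | fraud alert, cardholder travelling abroad) ≈ 0.0496

Weight on genuine card theft=true, given the evidence: 0.010021 + 0.008067 = 0.018088
Normalizer over all consistent configurations: 0.03*0.778*0.954 + 0.28*0.778*0.046 + 0.73*0.222*0.954 + 0.79*0.222*0.046 = 0.194959
Posterior = 0.018088 / 0.194959 ≈ 0.0928

Now condition on the additional information:
P(fraud alert | cardholder travelling abroad) = 0.73*0.954 + 0.79*0.046 = 0.696420 + 0.036340 = 0.732760
The genuine card theft-present share is 0.79*0.046 = 0.036340.
So P(genuine card theft | fraud alert, cardholder travelling abroad) = 0.036340/0.732760 ≈ 0.0496.
This is intercausal reasoning (explaining away): once cardholder travelling abroad accounts for the fraud alert, genuine card theft becomes less likely.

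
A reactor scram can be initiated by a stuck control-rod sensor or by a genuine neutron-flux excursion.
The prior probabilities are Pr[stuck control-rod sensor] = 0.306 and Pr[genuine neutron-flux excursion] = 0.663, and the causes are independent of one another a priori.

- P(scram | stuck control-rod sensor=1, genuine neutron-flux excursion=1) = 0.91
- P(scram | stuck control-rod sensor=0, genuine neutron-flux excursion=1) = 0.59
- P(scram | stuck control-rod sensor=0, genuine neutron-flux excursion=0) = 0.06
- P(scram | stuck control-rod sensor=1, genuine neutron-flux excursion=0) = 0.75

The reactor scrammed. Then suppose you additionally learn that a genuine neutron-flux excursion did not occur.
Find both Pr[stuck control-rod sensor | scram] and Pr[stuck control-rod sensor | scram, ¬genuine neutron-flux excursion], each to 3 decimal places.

Pr[stuck control-rod sensor | scram] ≈ 0.478; Pr[stuck control-rod sensor | scram, ¬genuine neutron-flux excursion] ≈ 0.846

P(scram) = 0.06×0.694×0.337 + 0.59×0.694×0.663 + 0.75×0.306×0.337 + 0.91×0.306×0.663 = 0.014033 + 0.271472 + 0.077341 + 0.184619 = 0.547465
Restricting to configurations with stuck control-rod sensor present: 0.077341 + 0.184619 = 0.261960.
So P(stuck control-rod sensor | scram) = 0.261960/0.547465 ≈ 0.478.

Now also conditioning on genuine neutron-flux excursion≠true:
Sum P(scram|·) weighted by the priors over both values of stuck control-rod sensor:
  P(scram | ¬genuine neutron-flux excursion) = 0.06×0.694 + 0.75×0.306
        = 0.041640 + 0.229500 = 0.271140
The terms with stuck control-rod sensor present sum to 0.229500, so
  P(stuck control-rod sensor | scram, ¬genuine neutron-flux excursion) = 0.229500 / 0.271140 ≈ 0.846
With genuine neutron-flux excursion excluded, stuck control-rod sensor must carry more of the explanatory weight for the scram.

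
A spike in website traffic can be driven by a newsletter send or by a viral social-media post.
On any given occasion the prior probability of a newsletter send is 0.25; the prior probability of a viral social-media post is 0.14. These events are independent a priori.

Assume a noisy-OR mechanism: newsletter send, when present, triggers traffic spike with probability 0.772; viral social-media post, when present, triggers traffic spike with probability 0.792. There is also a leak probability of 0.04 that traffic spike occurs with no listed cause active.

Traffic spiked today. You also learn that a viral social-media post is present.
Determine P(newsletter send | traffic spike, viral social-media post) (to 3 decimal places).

P(newsletter send | traffic spike, viral social-media post) ≈ 0.284

Under noisy-OR, P(traffic spike | causes) = 1 − (1−0.04)·∏(1−qᵢ) over the active causes.
For the numerator, keep only newsletter send=true terms: 0.954473·0.25 = 0.238618
Normalizer over all consistent configurations: 0.80032·0.75 + 0.954473·0.25 = 0.838858
Posterior = 0.238618 / 0.838858 ≈ 0.284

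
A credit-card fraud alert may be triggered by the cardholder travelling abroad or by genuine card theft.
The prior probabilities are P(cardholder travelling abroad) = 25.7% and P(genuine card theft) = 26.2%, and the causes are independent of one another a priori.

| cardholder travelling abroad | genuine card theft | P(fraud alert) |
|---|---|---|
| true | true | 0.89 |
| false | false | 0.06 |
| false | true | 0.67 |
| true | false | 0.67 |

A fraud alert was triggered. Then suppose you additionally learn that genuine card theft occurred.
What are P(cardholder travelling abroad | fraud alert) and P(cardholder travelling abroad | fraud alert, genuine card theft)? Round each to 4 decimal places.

Sum P(fraud alert|·) weighted by the priors over the 4 (cardholder travelling abroad, genuine card theft) configurations:
  P(fraud alert) = 0.06×0.743×0.738 + 0.67×0.743×0.262 + 0.67×0.257×0.738 + 0.89×0.257×0.262
        = 0.032900 + 0.130426 + 0.127076 + 0.059927 = 0.350329
Configurations with cardholder travelling abroad contribute 0.187003, so
  P(cardholder travelling abroad | fraud alert) = 0.187003 / 0.350329 ≈ 0.5338

Now also conditioning on genuine card theft=true:
P(fraud alert | genuine card theft) = 0.67*0.743 + 0.89*0.257 = 0.497810 + 0.228730 = 0.726540
Of this, 0.228730 comes from 0.89*0.257 (the cardholder travelling abroad=true cases).
Hence the posterior is 0.228730/0.726540 ≈ 0.3148.

P(cardholder travelling abroad | fraud alert) ≈ 0.5338; P(cardholder travelling abroad | fraud alert, genuine card theft) ≈ 0.3148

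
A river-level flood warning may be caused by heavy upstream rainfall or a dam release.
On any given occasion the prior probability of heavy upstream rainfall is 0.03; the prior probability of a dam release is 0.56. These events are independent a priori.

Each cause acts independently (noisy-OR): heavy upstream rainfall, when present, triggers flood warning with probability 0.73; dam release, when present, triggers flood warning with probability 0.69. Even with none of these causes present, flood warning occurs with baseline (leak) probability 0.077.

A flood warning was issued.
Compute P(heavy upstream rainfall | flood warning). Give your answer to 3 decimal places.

P(heavy upstream rainfall | flood warning) ≈ 0.057

Under noisy-OR, P(flood warning | causes) = 1 − (1−0.077)·∏(1−qᵢ) over the active causes.
Enumerate the 4 (heavy upstream rainfall, dam release) configurations and weight by the priors:
  P(flood warning) = 0.077×0.97×0.44 + 0.71387×0.97×0.56 + 0.75079×0.03×0.44 + 0.922745×0.03×0.56
        = 0.032864 + 0.387774 + 0.009910 + 0.015502 = 0.446050
The terms with heavy upstream rainfall present sum to 0.025412, so
  P(heavy upstream rainfall | flood warning) = 0.025412 / 0.446050 ≈ 0.057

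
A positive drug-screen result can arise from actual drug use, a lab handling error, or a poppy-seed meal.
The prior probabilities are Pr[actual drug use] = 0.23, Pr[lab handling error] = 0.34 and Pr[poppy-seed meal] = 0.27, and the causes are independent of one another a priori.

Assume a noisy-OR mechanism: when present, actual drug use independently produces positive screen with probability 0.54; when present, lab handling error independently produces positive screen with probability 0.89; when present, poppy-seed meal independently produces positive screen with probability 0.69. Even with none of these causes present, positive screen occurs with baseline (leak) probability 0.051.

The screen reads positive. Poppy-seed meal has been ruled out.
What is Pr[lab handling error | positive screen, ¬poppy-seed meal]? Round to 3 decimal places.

Under noisy-OR, P(positive screen | causes) = 1 − (1−0.051)·∏(1−qᵢ) over the active causes.
By total probability over the 4 (actual drug use, lab handling error) configurations:
  P(positive screen | ¬poppy-seed meal) = 0.051·0.77·0.66 + 0.89561·0.77·0.34 + 0.56346·0.23·0.66 + 0.951981·0.23·0.34
        = 0.025918 + 0.234471 + 0.085533 + 0.074445 = 0.420367
Keeping only the lab handling error-present terms gives 0.308916, so
  P(lab handling error | positive screen, ¬poppy-seed meal) = 0.308916 / 0.420367 ≈ 0.735

Pr[lab handling error | positive screen, ¬poppy-seed meal] ≈ 0.735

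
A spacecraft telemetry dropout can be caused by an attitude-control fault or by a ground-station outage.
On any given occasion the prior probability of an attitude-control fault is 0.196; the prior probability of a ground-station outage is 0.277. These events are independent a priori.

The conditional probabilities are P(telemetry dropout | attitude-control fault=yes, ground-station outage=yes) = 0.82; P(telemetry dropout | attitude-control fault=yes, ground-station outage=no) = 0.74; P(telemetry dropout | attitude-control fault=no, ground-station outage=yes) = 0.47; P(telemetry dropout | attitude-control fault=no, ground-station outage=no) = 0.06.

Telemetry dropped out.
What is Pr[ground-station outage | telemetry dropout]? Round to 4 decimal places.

Pr[ground-station outage | telemetry dropout] ≈ 0.5164

Weight on ground-station outage=true, given the evidence: 0.104673 + 0.044519 = 0.149192
Denominator P(telemetry dropout): 0.06×0.804×0.723 + 0.47×0.804×0.277 + 0.74×0.196×0.723 + 0.82×0.196×0.277 = 0.288934
Posterior = 0.149192 / 0.288934 ≈ 0.5164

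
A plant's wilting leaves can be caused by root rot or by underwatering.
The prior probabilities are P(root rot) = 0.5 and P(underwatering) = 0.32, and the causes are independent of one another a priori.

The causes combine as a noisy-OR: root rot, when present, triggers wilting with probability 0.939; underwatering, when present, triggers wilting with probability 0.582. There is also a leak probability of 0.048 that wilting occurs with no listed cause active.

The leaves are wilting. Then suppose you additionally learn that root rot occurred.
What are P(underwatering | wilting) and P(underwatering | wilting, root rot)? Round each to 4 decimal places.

P(underwatering | wilting) ≈ 0.4286; P(underwatering | wilting, root rot) ≈ 0.3277

Under noisy-OR, P(wilting | causes) = 1 − (1−0.048)·∏(1−qᵢ) over the active causes.
P(wilting) = 0.048·0.5·0.68 + 0.602064·0.5·0.32 + 0.941928·0.5·0.68 + 0.975726·0.5·0.32 = 0.016320 + 0.096330 + 0.320256 + 0.156116 = 0.589022
Restricting to configurations with underwatering present: 0.096330 + 0.156116 = 0.252446.
So P(underwatering | wilting) = 0.252446/0.589022 ≈ 0.4286.

With the extra evidence:
P(wilting | root rot) = 0.941928×0.68 + 0.975726×0.32 = 0.640511 + 0.312232 = 0.952743
Restricting to configurations with underwatering present: 0.975726×0.32 = 0.312232.
Hence the posterior is 0.312232/0.952743 ≈ 0.3277.
The drop from 0.4286 to 0.3277 is the explaining-away (discounting) effect.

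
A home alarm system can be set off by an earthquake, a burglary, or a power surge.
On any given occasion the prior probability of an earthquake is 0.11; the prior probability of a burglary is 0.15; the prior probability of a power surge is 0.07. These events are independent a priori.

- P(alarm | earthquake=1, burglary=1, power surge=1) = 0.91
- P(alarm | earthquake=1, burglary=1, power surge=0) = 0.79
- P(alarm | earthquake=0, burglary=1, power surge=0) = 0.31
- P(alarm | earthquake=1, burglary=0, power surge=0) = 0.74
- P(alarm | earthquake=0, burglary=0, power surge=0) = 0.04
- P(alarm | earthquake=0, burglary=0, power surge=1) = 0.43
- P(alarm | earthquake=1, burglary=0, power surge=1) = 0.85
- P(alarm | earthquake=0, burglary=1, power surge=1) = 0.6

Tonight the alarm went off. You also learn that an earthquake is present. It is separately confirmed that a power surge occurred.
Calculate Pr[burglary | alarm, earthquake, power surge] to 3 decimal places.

Enumerate both values of burglary and weight by the priors:
  P(alarm | earthquake, power surge) = 0.85·0.85 + 0.91·0.15
        = 0.722500 + 0.136500 = 0.859000
Keeping only the burglary-present terms gives 0.136500, so
  P(burglary | alarm, earthquake, power surge) = 0.136500 / 0.859000 ≈ 0.159

Pr[burglary | alarm, earthquake, power surge] ≈ 0.159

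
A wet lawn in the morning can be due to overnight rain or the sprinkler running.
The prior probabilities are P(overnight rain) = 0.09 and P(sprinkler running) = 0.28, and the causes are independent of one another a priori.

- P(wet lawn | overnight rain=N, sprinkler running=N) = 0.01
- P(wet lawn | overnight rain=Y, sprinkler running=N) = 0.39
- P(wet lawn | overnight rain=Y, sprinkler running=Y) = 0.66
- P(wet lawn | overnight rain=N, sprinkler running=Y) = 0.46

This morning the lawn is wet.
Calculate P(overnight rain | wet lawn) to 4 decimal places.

P(wet lawn) = 0.01×0.91×0.72 + 0.46×0.91×0.28 + 0.39×0.09×0.72 + 0.66×0.09×0.28 = 0.006552 + 0.117208 + 0.025272 + 0.016632 = 0.165664
The overnight rain-present share is 0.025272 + 0.016632 = 0.041904.
Hence the posterior is 0.041904/0.165664 ≈ 0.2529.

P(overnight rain | wet lawn) ≈ 0.2529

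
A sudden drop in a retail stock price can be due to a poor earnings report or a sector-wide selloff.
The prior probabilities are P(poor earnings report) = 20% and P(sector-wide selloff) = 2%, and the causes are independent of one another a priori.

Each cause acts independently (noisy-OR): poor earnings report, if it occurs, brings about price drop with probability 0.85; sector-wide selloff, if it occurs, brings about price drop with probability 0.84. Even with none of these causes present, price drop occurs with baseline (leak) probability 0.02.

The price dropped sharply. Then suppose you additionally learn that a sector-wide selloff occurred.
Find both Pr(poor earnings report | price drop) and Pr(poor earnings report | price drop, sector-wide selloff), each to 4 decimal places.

Pr(poor earnings report | price drop) ≈ 0.8543; Pr(poor earnings report | price drop, sector-wide selloff) ≈ 0.2245

Under noisy-OR, P(price drop | causes) = 1 − (1−0.02)·∏(1−qᵢ) over the active causes.
Enumerate the 4 (poor earnings report, sector-wide selloff) configurations and weight by the priors:
  P(price drop) = 0.02*0.8*0.98 + 0.8432*0.8*0.02 + 0.853*0.2*0.98 + 0.97648*0.2*0.02
        = 0.015680 + 0.013491 + 0.167188 + 0.003906 = 0.200265
Configurations with poor earnings report contribute 0.171094, so
  P(poor earnings report | price drop) = 0.171094 / 0.200265 ≈ 0.8543

With the extra evidence:
By total probability over both values of poor earnings report:
  P(price drop | sector-wide selloff) = 0.8432×0.8 + 0.97648×0.2
        = 0.674560 + 0.195296 = 0.869856
Keeping only the poor earnings report-present terms gives 0.195296, so
  P(poor earnings report | price drop, sector-wide selloff) = 0.195296 / 0.869856 ≈ 0.2245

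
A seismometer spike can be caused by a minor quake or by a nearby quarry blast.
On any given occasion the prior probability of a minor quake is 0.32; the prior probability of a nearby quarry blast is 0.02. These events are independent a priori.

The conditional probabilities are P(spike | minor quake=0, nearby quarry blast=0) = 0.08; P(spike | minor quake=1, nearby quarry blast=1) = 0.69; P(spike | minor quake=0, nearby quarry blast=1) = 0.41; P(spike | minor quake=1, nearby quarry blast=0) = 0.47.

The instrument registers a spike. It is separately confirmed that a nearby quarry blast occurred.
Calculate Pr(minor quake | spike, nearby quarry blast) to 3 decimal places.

Pr(minor quake | spike, nearby quarry blast) ≈ 0.442

Numerator (weight on configurations with minor quake): 0.69·0.32 = 0.220800
The normalizing constant is 0.41·0.68 + 0.69·0.32 = 0.499600
P(minor quake | spike, nearby quarry blast) = 0.220800/0.499600 ≈ 0.442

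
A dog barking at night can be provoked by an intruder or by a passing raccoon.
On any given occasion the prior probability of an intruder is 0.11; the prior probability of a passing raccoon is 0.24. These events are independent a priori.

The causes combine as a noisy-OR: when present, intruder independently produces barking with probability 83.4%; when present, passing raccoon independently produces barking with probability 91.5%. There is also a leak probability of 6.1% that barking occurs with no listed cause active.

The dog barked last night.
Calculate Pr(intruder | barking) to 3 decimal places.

Under noisy-OR, P(barking | causes) = 1 − (1−0.061)·∏(1−qᵢ) over the active causes.
Sum P(barking|·) weighted by the priors over the 4 (intruder, passing raccoon) configurations:
  P(barking) = 0.061·0.89·0.76 + 0.920185·0.89·0.24 + 0.844126·0.11·0.76 + 0.986751·0.11·0.24
        = 0.041260 + 0.196552 + 0.070569 + 0.026050 = 0.334431
Keeping only the intruder-present terms gives 0.096619, so
  P(intruder | barking) = 0.096619 / 0.334431 ≈ 0.289

Pr(intruder | barking) ≈ 0.289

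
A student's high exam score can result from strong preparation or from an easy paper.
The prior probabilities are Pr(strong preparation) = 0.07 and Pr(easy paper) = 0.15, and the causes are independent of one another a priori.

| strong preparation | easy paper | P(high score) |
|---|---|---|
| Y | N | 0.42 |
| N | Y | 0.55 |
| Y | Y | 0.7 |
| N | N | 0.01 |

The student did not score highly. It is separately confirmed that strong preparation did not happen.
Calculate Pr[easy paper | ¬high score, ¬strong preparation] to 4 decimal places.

P(¬high score | ¬strong preparation) = 0.99·0.85 + 0.45·0.15 = 0.841500 + 0.067500 = 0.909000
The easy paper-present share is 0.45·0.15 = 0.067500.
Hence the posterior is 0.067500/0.909000 ≈ 0.0743.

Pr[easy paper | ¬high score, ¬strong preparation] ≈ 0.0743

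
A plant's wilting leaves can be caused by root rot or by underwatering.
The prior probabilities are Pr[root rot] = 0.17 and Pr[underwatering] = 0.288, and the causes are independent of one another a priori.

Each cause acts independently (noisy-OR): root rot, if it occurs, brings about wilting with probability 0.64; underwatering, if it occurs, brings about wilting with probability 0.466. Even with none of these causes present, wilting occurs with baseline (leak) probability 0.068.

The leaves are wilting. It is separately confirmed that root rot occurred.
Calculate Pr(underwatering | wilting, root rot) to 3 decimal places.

Under noisy-OR, P(wilting | causes) = 1 − (1−0.068)·∏(1−qᵢ) over the active causes.
Sum P(wilting|·) weighted by the priors over both values of underwatering:
  P(wilting | root rot) = 0.66448·0.712 + 0.820832·0.288
        = 0.473110 + 0.236400 = 0.709510
Keeping only the underwatering-present terms gives 0.236400, so
  P(underwatering | wilting, root rot) = 0.236400 / 0.709510 ≈ 0.333

Pr(underwatering | wilting, root rot) ≈ 0.333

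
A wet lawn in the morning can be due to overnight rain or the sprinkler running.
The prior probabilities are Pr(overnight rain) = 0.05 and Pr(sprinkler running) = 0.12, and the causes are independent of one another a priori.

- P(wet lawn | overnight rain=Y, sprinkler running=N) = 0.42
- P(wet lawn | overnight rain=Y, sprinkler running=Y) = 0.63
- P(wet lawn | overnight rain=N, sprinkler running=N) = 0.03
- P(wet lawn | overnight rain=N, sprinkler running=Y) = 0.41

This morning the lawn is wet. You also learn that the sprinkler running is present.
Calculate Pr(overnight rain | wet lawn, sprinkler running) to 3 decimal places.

Pr(overnight rain | wet lawn, sprinkler running) ≈ 0.075

P(wet lawn | sprinkler running) = 0.41·0.95 + 0.63·0.05 = 0.389500 + 0.031500 = 0.421000
The overnight rain-present share is 0.63·0.05 = 0.031500.
P(overnight rain | wet lawn, sprinkler running) = 0.031500 / 0.421000 ≈ 0.075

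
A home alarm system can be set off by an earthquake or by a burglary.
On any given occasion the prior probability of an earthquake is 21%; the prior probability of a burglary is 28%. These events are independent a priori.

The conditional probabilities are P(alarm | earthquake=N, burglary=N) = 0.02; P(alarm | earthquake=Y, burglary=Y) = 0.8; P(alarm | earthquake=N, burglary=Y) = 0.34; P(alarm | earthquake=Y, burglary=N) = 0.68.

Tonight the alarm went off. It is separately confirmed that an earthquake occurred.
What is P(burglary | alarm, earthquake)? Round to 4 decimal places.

P(alarm | earthquake) = 0.68·0.72 + 0.8·0.28 = 0.489600 + 0.224000 = 0.713600
The burglary-present share is 0.8·0.28 = 0.224000.
P(burglary | alarm, earthquake) = 0.224000 / 0.713600 ≈ 0.3139

P(burglary | alarm, earthquake) ≈ 0.3139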